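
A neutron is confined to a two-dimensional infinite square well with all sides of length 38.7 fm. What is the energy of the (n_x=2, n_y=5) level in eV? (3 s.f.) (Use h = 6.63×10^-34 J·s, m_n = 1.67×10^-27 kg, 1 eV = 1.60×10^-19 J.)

For a 2D rectangular well E = (h²/8m_n)·Σ n_i²/L_i² = (6.63×10^-34)²/(8·1.67×10^-27) · [2²/(38.7 fm)² + 5²/(38.7 fm)²].
Evaluating gives E = 6.371×10^-13 J = 3.98×10^6 eV.

E = 3.98×10^6 eV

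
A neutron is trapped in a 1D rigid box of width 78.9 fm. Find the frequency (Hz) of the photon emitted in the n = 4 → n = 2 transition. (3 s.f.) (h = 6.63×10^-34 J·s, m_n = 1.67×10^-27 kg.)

f = 9.57×10^19 Hz

E_1 = h²/(8m_nL²) = 5.285×10^-15 J and ΔE = (4² − 2²)E_1 = 6.342×10^-14 J.
f = ΔE/h = 6.342×10^-14/6.63×10^-34 = 9.57×10^19 Hz.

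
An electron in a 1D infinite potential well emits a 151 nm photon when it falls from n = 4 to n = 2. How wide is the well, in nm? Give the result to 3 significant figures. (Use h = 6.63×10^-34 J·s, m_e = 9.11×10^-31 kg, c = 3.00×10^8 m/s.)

The photon carries ΔE = hc/λ = 6.63×10^-34·3.00×10^8/1.51×10^-7 m = 1.317×10^-18 J.
Since ΔE = (4² − 2²)E_1, E_1 = 1.098×10^-19 J, and L = h/√(8m_eE_1) = 7.41×10^-10 m = 0.741 nm.

L = 0.741 nm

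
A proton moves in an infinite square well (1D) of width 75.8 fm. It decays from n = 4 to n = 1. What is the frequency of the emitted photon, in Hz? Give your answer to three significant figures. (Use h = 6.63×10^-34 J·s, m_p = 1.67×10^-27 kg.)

E_1 = h²/(8m_pL²) = 5.726×10^-15 J and ΔE = (4² − 1²)E_1 = 8.589×10^-14 J.
f = ΔE/h = 8.589×10^-14/6.63×10^-34 = 1.30×10^20 Hz.

f = 1.30×10^20 Hz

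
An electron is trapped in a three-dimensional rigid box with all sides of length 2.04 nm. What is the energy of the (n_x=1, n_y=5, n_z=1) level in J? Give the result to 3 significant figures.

E = 3.91×10^-19 J

For a 3D rectangular well E = (h²/8m_e)·Σ n_i²/L_i² = (6.626×10^-34)²/(8·9.109×10^-31) · [1²/(2.04 nm)² + 5²/(2.04 nm)² + 1²/(2.04 nm)²].
Evaluating gives E = 3.91×10^-19 J.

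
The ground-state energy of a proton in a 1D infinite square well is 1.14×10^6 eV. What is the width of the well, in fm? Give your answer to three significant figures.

From E_n = n²h²/(8m_pL²), L = n·h/√(8m_pE_n).
E_1 = 1.14×10^6 eV = 1.826×10^-13 J, so L = 1·6.626×10^-34/√(8·1.673×10^-27·1.826×10^-13) = 1.34×10^-14 m = 13.4 fm.

L = 13.4 fm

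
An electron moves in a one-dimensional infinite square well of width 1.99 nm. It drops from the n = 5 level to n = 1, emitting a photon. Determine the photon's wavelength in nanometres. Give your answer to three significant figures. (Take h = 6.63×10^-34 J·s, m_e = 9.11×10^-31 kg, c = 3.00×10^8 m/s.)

E_1 = h²/(8m_eL²) = 1.523×10^-20 J, so ΔE = (5² − 1²)E_1 = 3.655×10^-19 J.
λ = hc/ΔE = (6.63×10^-34·3.00×10^8)/3.655×10^-19 = 5.44×10^-7 m = 544 nm.

λ = 544 nm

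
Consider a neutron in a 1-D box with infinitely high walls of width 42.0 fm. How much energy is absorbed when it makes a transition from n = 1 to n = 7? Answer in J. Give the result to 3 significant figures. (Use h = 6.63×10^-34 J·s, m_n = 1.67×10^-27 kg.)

E_1 = h²/(8m_nL²) = 1.865×10^-14 J.
|ΔE| = |1² − 7²|·E_1 = 48·1.865×10^-14 J = 8.95×10^-13 J.

|ΔE| = 8.95×10^-13 J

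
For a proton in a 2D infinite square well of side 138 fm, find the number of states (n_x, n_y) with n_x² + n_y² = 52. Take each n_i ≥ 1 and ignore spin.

The level has n_x² + n_y² = 52. The ordered positive-integer solutions are (4, 6), (6, 4).
That gives 2 states.

degeneracy = 2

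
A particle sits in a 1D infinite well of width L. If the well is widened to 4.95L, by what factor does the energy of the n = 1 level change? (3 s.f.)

E_n ∝ 1/L², so the energy scales by 1/4.95² = 0.0408.

0.0408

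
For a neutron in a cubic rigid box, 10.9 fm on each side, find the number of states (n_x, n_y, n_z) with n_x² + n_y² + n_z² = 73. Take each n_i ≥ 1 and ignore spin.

The level has n_x² + n_y² + n_z² = 73. The ordered positive-integer solutions are (1, 6, 6), (6, 1, 6), (6, 6, 1).
That gives 3 states.

degeneracy = 3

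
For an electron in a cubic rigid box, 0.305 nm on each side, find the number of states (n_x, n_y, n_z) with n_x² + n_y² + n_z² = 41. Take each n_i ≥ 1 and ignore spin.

degeneracy = 9

The level has n_x² + n_y² + n_z² = 41. The ordered positive-integer solutions are (1, 2, 6), (1, 6, 2), (2, 1, 6), (2, 6, 1), (3, 4, 4), (4, 3, 4), (4, 4, 3), (6, 1, 2), (6, 2, 1).
That gives 9 states.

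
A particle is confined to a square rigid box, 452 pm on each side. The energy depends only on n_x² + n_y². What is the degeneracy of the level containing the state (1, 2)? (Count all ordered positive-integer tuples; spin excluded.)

The level has n_x² + n_y² = 5. The ordered positive-integer solutions are (1, 2), (2, 1).
That gives 2 states.

degeneracy = 2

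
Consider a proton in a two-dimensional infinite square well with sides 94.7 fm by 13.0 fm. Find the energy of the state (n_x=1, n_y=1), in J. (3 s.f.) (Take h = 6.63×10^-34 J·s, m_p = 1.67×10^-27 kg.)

E = 1.98×10^-13 J

For a 2D rectangular well E = (h²/8m_p)·Σ n_i²/L_i² = (6.63×10^-34)²/(8·1.67×10^-27) · [1²/(94.7 fm)² + 1²/(13.0 fm)²].
Evaluating gives E = 1.98×10^-13 J.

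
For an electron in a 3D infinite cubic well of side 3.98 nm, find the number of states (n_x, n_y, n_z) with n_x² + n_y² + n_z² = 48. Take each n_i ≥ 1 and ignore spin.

The level has n_x² + n_y² + n_z² = 48. The ordered positive-integer solutions are (4, 4, 4).
That gives 1 state.

degeneracy = 1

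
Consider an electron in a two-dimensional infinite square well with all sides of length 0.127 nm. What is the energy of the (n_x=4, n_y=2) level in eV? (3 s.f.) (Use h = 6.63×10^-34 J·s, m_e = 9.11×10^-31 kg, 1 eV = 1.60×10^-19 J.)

E = 467 eV

For a 2D rectangular well E = (h²/8m_e)·Σ n_i²/L_i² = (6.63×10^-34)²/(8·9.11×10^-31) · [4²/(0.127 nm)² + 2²/(0.127 nm)²].
Evaluating gives E = 7.479×10^-17 J = 467 eV.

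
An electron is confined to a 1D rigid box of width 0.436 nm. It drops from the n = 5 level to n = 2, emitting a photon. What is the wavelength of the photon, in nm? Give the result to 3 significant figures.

E_1 = h²/(8m_eL²) = 3.169×10^-19 J, so ΔE = (5² − 2²)E_1 = 6.655×10^-18 J.
λ = hc/ΔE = (6.626×10^-34·2.998×10^8)/6.655×10^-18 = 2.98×10^-8 m = 29.8 nm.

λ = 29.8 nm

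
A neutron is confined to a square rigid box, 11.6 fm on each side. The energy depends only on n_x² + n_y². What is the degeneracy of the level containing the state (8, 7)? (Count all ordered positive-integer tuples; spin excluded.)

The level has n_x² + n_y² = 113. The ordered positive-integer solutions are (7, 8), (8, 7).
That gives 2 states.

degeneracy = 2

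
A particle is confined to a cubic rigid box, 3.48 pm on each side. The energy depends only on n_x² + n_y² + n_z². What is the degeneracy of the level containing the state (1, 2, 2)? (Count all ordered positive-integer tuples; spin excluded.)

The level has n_x² + n_y² + n_z² = 9. The ordered positive-integer solutions are (1, 2, 2), (2, 1, 2), (2, 2, 1).
That gives 3 states.

degeneracy = 3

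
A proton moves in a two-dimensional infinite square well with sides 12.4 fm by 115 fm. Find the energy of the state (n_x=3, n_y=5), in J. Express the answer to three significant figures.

E = 1.98×10^-12 J

For a 2D rectangular well E = (h²/8m_p)·Σ n_i²/L_i² = (6.626×10^-34)²/(8·1.673×10^-27) · [3²/(12.4 fm)² + 5²/(115 fm)²].
Evaluating gives E = 1.98×10^-12 J.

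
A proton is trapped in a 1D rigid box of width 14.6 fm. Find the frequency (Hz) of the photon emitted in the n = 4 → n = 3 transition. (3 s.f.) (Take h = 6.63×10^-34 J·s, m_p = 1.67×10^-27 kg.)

f = 1.63×10^21 Hz

E_1 = h²/(8m_pL²) = 1.544×10^-13 J and ΔE = (4² − 3²)E_1 = 1.081×10^-12 J.
f = ΔE/h = 1.081×10^-12/6.63×10^-34 = 1.63×10^21 Hz.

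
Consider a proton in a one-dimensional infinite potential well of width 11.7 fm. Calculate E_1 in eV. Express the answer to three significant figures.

E_1 = 1.50×10^6 eV

For an infinite well E_n = n²h²/(8m_pL²), so E_1 = h²/(8m_pL²) = (6.626×10^-34)²/(8·1.673×10^-27·(1.17×10^-14 m)²) = 2.396×10^-13 J.
Converting, E_1 = 2.396×10^-13 J / (1.602×10^-19 J/eV) = 1.50×10^6 eV.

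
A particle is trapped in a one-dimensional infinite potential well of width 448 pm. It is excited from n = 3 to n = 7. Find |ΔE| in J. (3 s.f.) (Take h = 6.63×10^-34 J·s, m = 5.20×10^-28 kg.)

E_1 = h²/(8mL²) = 5.265×10^-22 J.
|ΔE| = |3² − 7²|·E_1 = 40·5.265×10^-22 J = 2.11×10^-20 J.

|ΔE| = 2.11×10^-20 J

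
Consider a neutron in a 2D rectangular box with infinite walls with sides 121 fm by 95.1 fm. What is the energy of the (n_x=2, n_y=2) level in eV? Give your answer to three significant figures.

For a 2D rectangular well E = (h²/8m_n)·Σ n_i²/L_i² = (6.626×10^-34)²/(8·1.675×10^-27) · [2²/(121 fm)² + 2²/(95.1 fm)²].
Evaluating gives E = 2.344×10^-14 J = 1.46×10^5 eV.

E = 1.46×10^5 eV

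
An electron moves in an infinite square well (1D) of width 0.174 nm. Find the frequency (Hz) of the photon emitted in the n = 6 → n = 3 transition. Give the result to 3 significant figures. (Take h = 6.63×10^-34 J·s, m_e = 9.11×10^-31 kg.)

f = 8.11×10^16 Hz

E_1 = h²/(8m_eL²) = 1.992×10^-18 J and ΔE = (6² − 3²)E_1 = 5.378×10^-17 J.
f = ΔE/h = 5.378×10^-17/6.63×10^-34 = 8.11×10^16 Hz.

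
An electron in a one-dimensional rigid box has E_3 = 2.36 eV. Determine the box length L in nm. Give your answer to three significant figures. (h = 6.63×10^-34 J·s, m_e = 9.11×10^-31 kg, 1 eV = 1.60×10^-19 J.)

L = 1.20 nm

From E_n = n²h²/(8m_eL²), L = n·h/√(8m_eE_n).
E_3 = 2.36 eV = 3.776×10^-19 J, so L = 3·6.63×10^-34/√(8·9.11×10^-31·3.776×10^-19) = 1.20×10^-9 m = 1.20 nm.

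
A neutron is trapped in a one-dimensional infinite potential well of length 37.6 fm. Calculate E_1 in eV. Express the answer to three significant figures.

E_1 = 1.45×10^5 eV

For an infinite well E_n = n²h²/(8m_nL²), so E_1 = h²/(8m_nL²) = (6.626×10^-34)²/(8·1.675×10^-27·(3.76×10^-14 m)²) = 2.318×10^-14 J.
Converting, E_1 = 2.318×10^-14 J / (1.602×10^-19 J/eV) = 1.45×10^5 eV.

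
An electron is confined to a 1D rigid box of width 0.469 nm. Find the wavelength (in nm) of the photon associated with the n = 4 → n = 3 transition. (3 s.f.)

λ = 104 nm

E_1 = h²/(8m_eL²) = 2.739×10^-19 J, so ΔE = (4² − 3²)E_1 = 1.917×10^-18 J.
λ = hc/ΔE = (6.626×10^-34·2.998×10^8)/1.917×10^-18 = 1.04×10^-7 m = 104 nm.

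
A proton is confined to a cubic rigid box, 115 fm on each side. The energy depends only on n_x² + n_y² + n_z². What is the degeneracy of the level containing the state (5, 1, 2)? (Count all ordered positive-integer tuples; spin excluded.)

degeneracy = 6

The level has n_x² + n_y² + n_z² = 30. The ordered positive-integer solutions are (1, 2, 5), (1, 5, 2), (2, 1, 5), (2, 5, 1), (5, 1, 2), (5, 2, 1).
That gives 6 states.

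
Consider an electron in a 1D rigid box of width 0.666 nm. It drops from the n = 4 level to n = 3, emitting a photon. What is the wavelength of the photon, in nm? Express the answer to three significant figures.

λ = 209 nm

E_1 = h²/(8m_eL²) = 1.358×10^-19 J, so ΔE = (4² − 3²)E_1 = 9.506×10^-19 J.
λ = hc/ΔE = (6.626×10^-34·2.998×10^8)/9.506×10^-19 = 2.09×10^-7 m = 209 nm.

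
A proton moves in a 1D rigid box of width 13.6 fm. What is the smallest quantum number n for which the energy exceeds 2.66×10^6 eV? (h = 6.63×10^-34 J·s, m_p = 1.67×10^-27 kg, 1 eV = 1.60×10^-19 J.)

n = 2

E_1 = h²/(8m_pL²) = 1.779×10^-13 J = 1.112×10^6 eV.
Need n² > 2.66×10^6/1.112×10^6 = 2.392, i.e. n > 1.547.
The smallest integer satisfying this is n = 2.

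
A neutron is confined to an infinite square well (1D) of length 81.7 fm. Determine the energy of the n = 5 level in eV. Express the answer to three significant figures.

E_5 = 7.66×10^5 eV

For an infinite well E_n = n²h²/(8m_nL²), so E_1 = h²/(8m_nL²) = (6.626×10^-34)²/(8·1.675×10^-27·(8.17×10^-14 m)²) = 4.909×10^-15 J.
Then E_5 = 5²·E_1 = 25·4.909×10^-15 J = 1.227×10^-13 J.
Converting, E_5 = 1.227×10^-13 J / (1.602×10^-19 J/eV) = 7.66×10^5 eV.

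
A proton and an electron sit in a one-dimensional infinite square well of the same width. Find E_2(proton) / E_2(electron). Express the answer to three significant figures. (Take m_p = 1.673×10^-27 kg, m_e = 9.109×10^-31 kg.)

5.44×10^-4

E_n ∝ 1/m at fixed n and L, so the ratio is m_e/m_p = 9.109×10^-31/1.673×10^-27 = 5.44×10^-4.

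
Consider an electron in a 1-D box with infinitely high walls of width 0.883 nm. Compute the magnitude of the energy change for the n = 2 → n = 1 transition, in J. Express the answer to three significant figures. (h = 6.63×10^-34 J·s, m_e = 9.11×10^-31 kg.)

|ΔE| = 2.32×10^-19 J

E_1 = h²/(8m_eL²) = 7.736×10^-20 J.
|ΔE| = |2² − 1²|·E_1 = 3·7.736×10^-20 J = 2.32×10^-19 J.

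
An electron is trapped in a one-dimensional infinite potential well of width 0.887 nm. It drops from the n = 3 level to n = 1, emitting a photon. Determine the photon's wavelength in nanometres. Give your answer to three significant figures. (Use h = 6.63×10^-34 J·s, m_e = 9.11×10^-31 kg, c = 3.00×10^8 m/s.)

λ = 324 nm

E_1 = h²/(8m_eL²) = 7.666×10^-20 J, so ΔE = (3² − 1²)E_1 = 6.133×10^-19 J.
λ = hc/ΔE = (6.63×10^-34·3.00×10^8)/6.133×10^-19 = 3.24×10^-7 m = 324 nm.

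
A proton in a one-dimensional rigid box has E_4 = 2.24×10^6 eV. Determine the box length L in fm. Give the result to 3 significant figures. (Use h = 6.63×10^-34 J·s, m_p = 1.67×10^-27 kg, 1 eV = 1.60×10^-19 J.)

From E_n = n²h²/(8m_pL²), L = n·h/√(8m_pE_n).
E_4 = 2.24×10^6 eV = 3.584×10^-13 J, so L = 4·6.63×10^-34/√(8·1.67×10^-27·3.584×10^-13) = 3.83×10^-14 m = 38.3 fm.

L = 38.3 fm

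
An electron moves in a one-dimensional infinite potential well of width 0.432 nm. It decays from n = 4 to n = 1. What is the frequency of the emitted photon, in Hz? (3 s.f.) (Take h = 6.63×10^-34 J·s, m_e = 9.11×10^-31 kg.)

E_1 = h²/(8m_eL²) = 3.232×10^-19 J and ΔE = (4² − 1²)E_1 = 4.848×10^-18 J.
f = ΔE/h = 4.848×10^-18/6.63×10^-34 = 7.31×10^15 Hz.

f = 7.31×10^15 Hz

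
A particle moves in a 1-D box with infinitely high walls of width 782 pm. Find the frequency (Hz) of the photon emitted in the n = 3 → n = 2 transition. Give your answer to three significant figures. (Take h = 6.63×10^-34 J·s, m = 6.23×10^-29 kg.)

f = 1.09×10^13 Hz

E_1 = h²/(8mL²) = 1.442×10^-21 J and ΔE = (3² − 2²)E_1 = 7.210×10^-21 J.
f = ΔE/h = 7.210×10^-21/6.63×10^-34 = 1.09×10^13 Hz.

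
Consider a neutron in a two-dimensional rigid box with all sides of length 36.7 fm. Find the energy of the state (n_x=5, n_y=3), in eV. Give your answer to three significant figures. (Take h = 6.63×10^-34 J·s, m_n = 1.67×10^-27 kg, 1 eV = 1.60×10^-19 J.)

E = 5.19×10^6 eV

For a 2D rectangular well E = (h²/8m_n)·Σ n_i²/L_i² = (6.63×10^-34)²/(8·1.67×10^-27) · [5²/(36.7 fm)² + 3²/(36.7 fm)²].
Evaluating gives E = 8.306×10^-13 J = 5.19×10^6 eV.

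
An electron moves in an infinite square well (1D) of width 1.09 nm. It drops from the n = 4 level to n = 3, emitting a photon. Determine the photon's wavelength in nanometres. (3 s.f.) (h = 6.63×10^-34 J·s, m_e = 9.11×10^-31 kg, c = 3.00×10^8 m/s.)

λ = 560 nm

E_1 = h²/(8m_eL²) = 5.077×10^-20 J, so ΔE = (4² − 3²)E_1 = 3.554×10^-19 J.
λ = hc/ΔE = (6.63×10^-34·3.00×10^8)/3.554×10^-19 = 5.60×10^-7 m = 560 nm.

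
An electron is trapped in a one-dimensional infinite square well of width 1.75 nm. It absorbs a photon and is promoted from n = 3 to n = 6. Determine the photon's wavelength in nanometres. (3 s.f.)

λ = 374 nm

E_1 = h²/(8m_eL²) = 1.967×10^-20 J, so ΔE = (6² − 3²)E_1 = 5.311×10^-19 J.
λ = hc/ΔE = (6.626×10^-34·2.998×10^8)/5.311×10^-19 = 3.74×10^-7 m = 374 nm.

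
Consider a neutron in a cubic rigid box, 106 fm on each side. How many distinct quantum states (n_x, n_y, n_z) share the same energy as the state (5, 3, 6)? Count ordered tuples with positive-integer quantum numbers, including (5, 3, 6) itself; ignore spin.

degeneracy = 6

The level has n_x² + n_y² + n_z² = 70. The ordered positive-integer solutions are (3, 5, 6), (3, 6, 5), (5, 3, 6), (5, 6, 3), (6, 3, 5), (6, 5, 3).
That gives 6 states.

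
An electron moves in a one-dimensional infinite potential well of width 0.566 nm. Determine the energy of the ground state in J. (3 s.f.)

E_1 = 1.88×10^-19 J

For an infinite well E_n = n²h²/(8m_eL²), so E_1 = h²/(8m_eL²) = (6.626×10^-34)²/(8·9.109×10^-31·(5.66×10^-10 m)²) = 1.881×10^-19 J.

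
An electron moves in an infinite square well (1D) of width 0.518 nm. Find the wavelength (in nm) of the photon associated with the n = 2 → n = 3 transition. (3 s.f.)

λ = 177 nm

E_1 = h²/(8m_eL²) = 2.245×10^-19 J, so ΔE = (3² − 2²)E_1 = 1.122×10^-18 J.
λ = hc/ΔE = (6.626×10^-34·2.998×10^8)/1.122×10^-18 = 1.77×10^-7 m = 177 nm.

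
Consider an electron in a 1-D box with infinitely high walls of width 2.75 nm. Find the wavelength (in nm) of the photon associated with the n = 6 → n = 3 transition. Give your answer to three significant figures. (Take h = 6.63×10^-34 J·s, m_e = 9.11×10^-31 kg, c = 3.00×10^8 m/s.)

λ = 924 nm

E_1 = h²/(8m_eL²) = 7.975×10^-21 J, so ΔE = (6² − 3²)E_1 = 2.153×10^-19 J.
λ = hc/ΔE = (6.63×10^-34·3.00×10^8)/2.153×10^-19 = 9.24×10^-7 m = 924 nm.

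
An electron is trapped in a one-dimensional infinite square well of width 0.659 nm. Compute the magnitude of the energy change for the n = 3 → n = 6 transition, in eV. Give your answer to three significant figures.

|ΔE| = 23.4 eV

E_1 = h²/(8m_eL²) = 1.387×10^-19 J.
|ΔE| = |3² − 6²|·E_1 = 27·1.387×10^-19 J = 3.745×10^-18 J = 23.4 eV.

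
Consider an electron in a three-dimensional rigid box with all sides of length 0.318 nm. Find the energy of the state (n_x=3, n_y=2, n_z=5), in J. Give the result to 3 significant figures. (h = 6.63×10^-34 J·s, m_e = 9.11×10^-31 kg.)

For a 3D rectangular well E = (h²/8m_e)·Σ n_i²/L_i² = (6.63×10^-34)²/(8·9.11×10^-31) · [3²/(0.318 nm)² + 2²/(0.318 nm)² + 5²/(0.318 nm)²].
Evaluating gives E = 2.27×10^-17 J.

E = 2.27×10^-17 J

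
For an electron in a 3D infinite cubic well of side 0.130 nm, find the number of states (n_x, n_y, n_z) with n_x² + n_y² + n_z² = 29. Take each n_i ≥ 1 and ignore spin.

degeneracy = 6

The level has n_x² + n_y² + n_z² = 29. The ordered positive-integer solutions are (2, 3, 4), (2, 4, 3), (3, 2, 4), (3, 4, 2), (4, 2, 3), (4, 3, 2).
That gives 6 states.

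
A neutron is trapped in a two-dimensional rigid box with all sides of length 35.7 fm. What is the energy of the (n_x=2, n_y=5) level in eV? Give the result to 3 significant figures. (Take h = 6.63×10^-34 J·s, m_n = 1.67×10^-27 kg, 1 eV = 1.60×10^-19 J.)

For a 2D rectangular well E = (h²/8m_n)·Σ n_i²/L_i² = (6.63×10^-34)²/(8·1.67×10^-27) · [2²/(35.7 fm)² + 5²/(35.7 fm)²].
Evaluating gives E = 7.487×10^-13 J = 4.68×10^6 eV.

E = 4.68×10^6 eV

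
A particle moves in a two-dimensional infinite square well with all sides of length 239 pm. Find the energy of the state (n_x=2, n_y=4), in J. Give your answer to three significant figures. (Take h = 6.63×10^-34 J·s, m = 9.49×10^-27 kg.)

For a 2D rectangular well E = (h²/8m)·Σ n_i²/L_i² = (6.63×10^-34)²/(8·9.49×10^-27) · [2²/(239 pm)² + 4²/(239 pm)²].
Evaluating gives E = 2.03×10^-21 J.

E = 2.03×10^-21 J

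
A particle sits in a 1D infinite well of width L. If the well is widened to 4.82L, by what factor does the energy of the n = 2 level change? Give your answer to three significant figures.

0.0430

E_n ∝ 1/L², so the energy scales by 1/4.82² = 0.0430.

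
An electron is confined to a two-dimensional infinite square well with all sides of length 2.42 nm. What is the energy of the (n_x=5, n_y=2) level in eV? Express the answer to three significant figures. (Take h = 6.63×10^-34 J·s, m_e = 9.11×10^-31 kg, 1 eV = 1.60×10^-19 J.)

For a 2D rectangular well E = (h²/8m_e)·Σ n_i²/L_i² = (6.63×10^-34)²/(8·9.11×10^-31) · [5²/(2.42 nm)² + 2²/(2.42 nm)²].
Evaluating gives E = 2.987×10^-19 J = 1.87 eV.

E = 1.87 eV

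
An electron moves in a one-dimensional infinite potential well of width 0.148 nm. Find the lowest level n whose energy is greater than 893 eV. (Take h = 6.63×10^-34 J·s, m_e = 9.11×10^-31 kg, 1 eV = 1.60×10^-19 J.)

n = 8

E_1 = h²/(8m_eL²) = 2.754×10^-18 J = 17.21 eV.
Need n² > 893/17.21 = 51.89, i.e. n > 7.203.
The smallest integer satisfying this is n = 8.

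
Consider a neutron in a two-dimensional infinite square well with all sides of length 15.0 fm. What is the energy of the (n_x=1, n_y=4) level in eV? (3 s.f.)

For a 2D rectangular well E = (h²/8m_n)·Σ n_i²/L_i² = (6.626×10^-34)²/(8·1.675×10^-27) · [1²/(15.0 fm)² + 4²/(15.0 fm)²].
Evaluating gives E = 2.476×10^-12 J = 1.55×10^7 eV.

E = 1.55×10^7 eV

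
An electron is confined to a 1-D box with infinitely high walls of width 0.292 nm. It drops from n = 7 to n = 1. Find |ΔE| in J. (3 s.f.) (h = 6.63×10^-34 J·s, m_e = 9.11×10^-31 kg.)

E_1 = h²/(8m_eL²) = 7.074×10^-19 J.
|ΔE| = |7² − 1²|·E_1 = 48·7.074×10^-19 J = 3.40×10^-17 J.

|ΔE| = 3.40×10^-17 J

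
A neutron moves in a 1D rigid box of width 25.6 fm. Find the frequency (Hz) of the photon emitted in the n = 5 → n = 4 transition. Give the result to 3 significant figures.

E_1 = h²/(8m_nL²) = 4.999×10^-14 J and ΔE = (5² − 4²)E_1 = 4.499×10^-13 J.
f = ΔE/h = 4.499×10^-13/6.626×10^-34 = 6.79×10^20 Hz.

f = 6.79×10^20 Hz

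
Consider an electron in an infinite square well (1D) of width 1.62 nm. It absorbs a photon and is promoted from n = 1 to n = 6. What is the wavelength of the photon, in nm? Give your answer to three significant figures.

E_1 = h²/(8m_eL²) = 2.296×10^-20 J, so ΔE = (6² − 1²)E_1 = 8.036×10^-19 J.
λ = hc/ΔE = (6.626×10^-34·2.998×10^8)/8.036×10^-19 = 2.47×10^-7 m = 247 nm.

λ = 247 nm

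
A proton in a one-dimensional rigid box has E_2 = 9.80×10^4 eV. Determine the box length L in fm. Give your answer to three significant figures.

From E_n = n²h²/(8m_pL²), L = n·h/√(8m_pE_n).
E_2 = 9.80×10^4 eV = 1.570×10^-14 J, so L = 2·6.626×10^-34/√(8·1.673×10^-27·1.570×10^-14) = 9.14×10^-14 m = 91.4 fm.

L = 91.4 fm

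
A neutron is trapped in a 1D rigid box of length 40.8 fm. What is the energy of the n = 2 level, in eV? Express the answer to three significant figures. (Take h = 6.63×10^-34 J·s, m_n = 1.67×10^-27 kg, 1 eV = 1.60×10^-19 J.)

For an infinite well E_n = n²h²/(8m_nL²), so E_1 = h²/(8m_nL²) = (6.63×10^-34)²/(8·1.67×10^-27·(4.08×10^-14 m)²) = 1.977×10^-14 J.
Then E_2 = 2²·E_1 = 4·1.977×10^-14 J = 7.908×10^-14 J.
Converting, E_2 = 7.908×10^-14 J / (1.60×10^-19 J/eV) = 4.94×10^5 eV.

E_2 = 4.94×10^5 eV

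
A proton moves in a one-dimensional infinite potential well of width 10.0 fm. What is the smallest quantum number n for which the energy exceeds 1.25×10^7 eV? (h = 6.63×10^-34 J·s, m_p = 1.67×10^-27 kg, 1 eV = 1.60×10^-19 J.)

n = 3

E_1 = h²/(8m_pL²) = 3.290×10^-13 J = 2.056×10^6 eV.
Need n² > 1.25×10^7/2.056×10^6 = 6.080, i.e. n > 2.466.
The smallest integer satisfying this is n = 3.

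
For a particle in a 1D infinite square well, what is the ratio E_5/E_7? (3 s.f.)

E_n ∝ n², so E_5/E_7 = 5²/7² = 25/49 = 0.510.

0.510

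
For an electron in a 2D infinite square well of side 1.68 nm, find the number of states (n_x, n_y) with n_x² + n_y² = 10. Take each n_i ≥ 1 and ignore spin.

degeneracy = 2

The level has n_x² + n_y² = 10. The ordered positive-integer solutions are (1, 3), (3, 1).
That gives 2 states.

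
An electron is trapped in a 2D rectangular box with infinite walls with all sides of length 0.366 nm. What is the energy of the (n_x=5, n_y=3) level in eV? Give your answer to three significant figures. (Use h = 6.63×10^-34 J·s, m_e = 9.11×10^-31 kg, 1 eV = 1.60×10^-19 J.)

E = 95.7 eV

For a 2D rectangular well E = (h²/8m_e)·Σ n_i²/L_i² = (6.63×10^-34)²/(8·9.11×10^-31) · [5²/(0.366 nm)² + 3²/(0.366 nm)²].
Evaluating gives E = 1.531×10^-17 J = 95.7 eV.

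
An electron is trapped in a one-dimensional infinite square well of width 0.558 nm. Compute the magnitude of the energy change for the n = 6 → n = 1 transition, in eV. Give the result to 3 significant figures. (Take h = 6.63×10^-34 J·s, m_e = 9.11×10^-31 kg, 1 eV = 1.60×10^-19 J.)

|ΔE| = 42.4 eV

E_1 = h²/(8m_eL²) = 1.937×10^-19 J.
|ΔE| = |6² − 1²|·E_1 = 35·1.937×10^-19 J = 6.780×10^-18 J = 42.4 eV.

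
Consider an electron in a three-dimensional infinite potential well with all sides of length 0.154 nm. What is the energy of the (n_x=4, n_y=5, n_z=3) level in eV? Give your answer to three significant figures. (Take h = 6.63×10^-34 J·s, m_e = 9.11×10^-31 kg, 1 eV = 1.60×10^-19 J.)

For a 3D rectangular well E = (h²/8m_e)·Σ n_i²/L_i² = (6.63×10^-34)²/(8·9.11×10^-31) · [4²/(0.154 nm)² + 5²/(0.154 nm)² + 3²/(0.154 nm)²].
Evaluating gives E = 1.272×10^-16 J = 795 eV.

E = 795 eV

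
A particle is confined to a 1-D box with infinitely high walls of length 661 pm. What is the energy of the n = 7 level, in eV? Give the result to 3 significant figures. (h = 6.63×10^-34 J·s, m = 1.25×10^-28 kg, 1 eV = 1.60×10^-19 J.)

E_7 = 0.308 eV

For an infinite well E_n = n²h²/(8mL²), so E_1 = h²/(8mL²) = (6.63×10^-34)²/(8·1.25×10^-28·(6.61×10^-10 m)²) = 1.006×10^-21 J.
Then E_7 = 7²·E_1 = 49·1.006×10^-21 J = 4.929×10^-20 J.
Converting, E_7 = 4.929×10^-20 J / (1.60×10^-19 J/eV) = 0.308 eV.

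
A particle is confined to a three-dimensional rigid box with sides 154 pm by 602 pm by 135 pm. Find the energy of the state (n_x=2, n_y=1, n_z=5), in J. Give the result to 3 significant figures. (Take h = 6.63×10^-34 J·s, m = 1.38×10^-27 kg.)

E = 6.14×10^-20 J

For a 3D rectangular well E = (h²/8m)·Σ n_i²/L_i² = (6.63×10^-34)²/(8·1.38×10^-27) · [2²/(154 pm)² + 1²/(602 pm)² + 5²/(135 pm)²].
Evaluating gives E = 6.14×10^-20 J.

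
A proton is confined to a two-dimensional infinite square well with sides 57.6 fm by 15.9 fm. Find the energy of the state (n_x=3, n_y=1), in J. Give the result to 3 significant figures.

E = 2.19×10^-13 J

For a 2D rectangular well E = (h²/8m_p)·Σ n_i²/L_i² = (6.626×10^-34)²/(8·1.673×10^-27) · [3²/(57.6 fm)² + 1²/(15.9 fm)²].
Evaluating gives E = 2.19×10^-13 J.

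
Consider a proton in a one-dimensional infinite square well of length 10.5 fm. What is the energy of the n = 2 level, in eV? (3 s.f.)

E_2 = 7.43×10^6 eV

For an infinite well E_n = n²h²/(8m_pL²), so E_1 = h²/(8m_pL²) = (6.626×10^-34)²/(8·1.673×10^-27·(1.05×10^-14 m)²) = 2.975×10^-13 J.
Then E_2 = 2²·E_1 = 4·2.975×10^-13 J = 1.190×10^-12 J.
Converting, E_2 = 1.190×10^-12 J / (1.602×10^-19 J/eV) = 7.43×10^6 eV.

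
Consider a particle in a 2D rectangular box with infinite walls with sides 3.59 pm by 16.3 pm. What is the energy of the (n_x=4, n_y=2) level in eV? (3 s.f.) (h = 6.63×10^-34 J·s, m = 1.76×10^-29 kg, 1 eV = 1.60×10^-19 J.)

E = 2.45×10^4 eV

For a 2D rectangular well E = (h²/8m)·Σ n_i²/L_i² = (6.63×10^-34)²/(8·1.76×10^-29) · [4²/(3.59 pm)² + 2²/(16.3 pm)²].
Evaluating gives E = 3.923×10^-15 J = 2.45×10^4 eV.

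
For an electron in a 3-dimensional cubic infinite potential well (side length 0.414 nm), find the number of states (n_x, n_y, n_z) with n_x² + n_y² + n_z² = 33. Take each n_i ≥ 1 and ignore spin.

degeneracy = 6

The level has n_x² + n_y² + n_z² = 33. The ordered positive-integer solutions are (1, 4, 4), (2, 2, 5), (2, 5, 2), (4, 1, 4), (4, 4, 1), (5, 2, 2).
That gives 6 states.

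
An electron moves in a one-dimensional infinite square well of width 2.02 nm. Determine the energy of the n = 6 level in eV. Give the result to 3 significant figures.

For an infinite well E_n = n²h²/(8m_eL²), so E_1 = h²/(8m_eL²) = (6.626×10^-34)²/(8·9.109×10^-31·(2.02×10^-9 m)²) = 1.477×10^-20 J.
Then E_6 = 6²·E_1 = 36·1.477×10^-20 J = 5.317×10^-19 J.
Converting, E_6 = 5.317×10^-19 J / (1.602×10^-19 J/eV) = 3.32 eV.

E_6 = 3.32 eV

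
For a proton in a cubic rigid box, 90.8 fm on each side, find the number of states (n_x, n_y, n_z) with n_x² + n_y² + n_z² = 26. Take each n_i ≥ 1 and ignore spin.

The level has n_x² + n_y² + n_z² = 26. The ordered positive-integer solutions are (1, 3, 4), (1, 4, 3), (3, 1, 4), (3, 4, 1), (4, 1, 3), (4, 3, 1).
That gives 6 states.

degeneracy = 6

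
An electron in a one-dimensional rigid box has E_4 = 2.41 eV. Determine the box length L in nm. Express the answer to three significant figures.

L = 1.58 nm

From E_n = n²h²/(8m_eL²), L = n·h/√(8m_eE_n).
E_4 = 2.41 eV = 3.861×10^-19 J, so L = 4·6.626×10^-34/√(8·9.109×10^-31·3.861×10^-19) = 1.58×10^-9 m = 1.58 nm.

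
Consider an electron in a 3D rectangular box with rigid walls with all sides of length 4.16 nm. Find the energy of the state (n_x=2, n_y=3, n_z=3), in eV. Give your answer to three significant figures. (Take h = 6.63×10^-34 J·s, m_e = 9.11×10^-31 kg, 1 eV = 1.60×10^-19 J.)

For a 3D rectangular well E = (h²/8m_e)·Σ n_i²/L_i² = (6.63×10^-34)²/(8·9.11×10^-31) · [2²/(4.16 nm)² + 3²/(4.16 nm)² + 3²/(4.16 nm)²].
Evaluating gives E = 7.668×10^-20 J = 0.479 eV.

E = 0.479 eV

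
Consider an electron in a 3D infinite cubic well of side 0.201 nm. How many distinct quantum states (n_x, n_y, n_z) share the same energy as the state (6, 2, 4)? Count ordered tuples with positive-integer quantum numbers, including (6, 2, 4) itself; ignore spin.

The level has n_x² + n_y² + n_z² = 56. The ordered positive-integer solutions are (2, 4, 6), (2, 6, 4), (4, 2, 6), (4, 6, 2), (6, 2, 4), (6, 4, 2).
That gives 6 states.

degeneracy = 6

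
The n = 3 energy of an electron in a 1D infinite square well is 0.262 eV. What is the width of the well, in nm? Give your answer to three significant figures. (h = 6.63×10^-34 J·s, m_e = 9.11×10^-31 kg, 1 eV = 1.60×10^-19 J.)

From E_n = n²h²/(8m_eL²), L = n·h/√(8m_eE_n).
E_3 = 0.262 eV = 4.192×10^-20 J, so L = 3·6.63×10^-34/√(8·9.11×10^-31·4.192×10^-20) = 3.60×10^-9 m = 3.60 nm.

L = 3.60 nm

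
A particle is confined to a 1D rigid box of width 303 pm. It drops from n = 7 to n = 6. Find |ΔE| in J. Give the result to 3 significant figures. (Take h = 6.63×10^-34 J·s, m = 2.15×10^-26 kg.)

E_1 = h²/(8mL²) = 2.784×10^-23 J.
|ΔE| = |7² − 6²|·E_1 = 13·2.784×10^-23 J = 3.62×10^-22 J.

|ΔE| = 3.62×10^-22 J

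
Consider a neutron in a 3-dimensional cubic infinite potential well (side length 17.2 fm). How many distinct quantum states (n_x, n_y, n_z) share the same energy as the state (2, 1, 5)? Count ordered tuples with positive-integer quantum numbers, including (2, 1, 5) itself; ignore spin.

The level has n_x² + n_y² + n_z² = 30. The ordered positive-integer solutions are (1, 2, 5), (1, 5, 2), (2, 1, 5), (2, 5, 1), (5, 1, 2), (5, 2, 1).
That gives 6 states.

degeneracy = 6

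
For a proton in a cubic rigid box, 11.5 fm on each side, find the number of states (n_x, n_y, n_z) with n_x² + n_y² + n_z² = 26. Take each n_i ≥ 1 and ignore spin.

The level has n_x² + n_y² + n_z² = 26. The ordered positive-integer solutions are (1, 3, 4), (1, 4, 3), (3, 1, 4), (3, 4, 1), (4, 1, 3), (4, 3, 1).
That gives 6 states.

degeneracy = 6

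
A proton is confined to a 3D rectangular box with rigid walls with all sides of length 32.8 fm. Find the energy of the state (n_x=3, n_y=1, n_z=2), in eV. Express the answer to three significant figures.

E = 2.66×10^6 eV

For a 3D rectangular well E = (h²/8m_p)·Σ n_i²/L_i² = (6.626×10^-34)²/(8·1.673×10^-27) · [3²/(32.8 fm)² + 1²/(32.8 fm)² + 2²/(32.8 fm)²].
Evaluating gives E = 4.269×10^-13 J = 2.66×10^6 eV.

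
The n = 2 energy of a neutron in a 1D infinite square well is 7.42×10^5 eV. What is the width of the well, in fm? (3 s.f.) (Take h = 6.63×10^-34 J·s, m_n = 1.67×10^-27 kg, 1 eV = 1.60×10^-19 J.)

From E_n = n²h²/(8m_nL²), L = n·h/√(8m_nE_n).
E_2 = 7.42×10^5 eV = 1.187×10^-13 J, so L = 2·6.63×10^-34/√(8·1.67×10^-27·1.187×10^-13) = 3.33×10^-14 m = 33.3 fm.

L = 33.3 fm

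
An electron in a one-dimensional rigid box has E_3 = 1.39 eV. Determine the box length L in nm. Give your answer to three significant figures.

L = 1.56 nm

From E_n = n²h²/(8m_eL²), L = n·h/√(8m_eE_n).
E_3 = 1.39 eV = 2.227×10^-19 J, so L = 3·6.626×10^-34/√(8·9.109×10^-31·2.227×10^-19) = 1.56×10^-9 m = 1.56 nm.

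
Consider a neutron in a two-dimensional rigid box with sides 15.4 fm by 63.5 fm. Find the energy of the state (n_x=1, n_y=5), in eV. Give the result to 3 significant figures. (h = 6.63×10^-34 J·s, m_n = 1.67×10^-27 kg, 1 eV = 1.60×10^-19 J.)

E = 2.14×10^6 eV

For a 2D rectangular well E = (h²/8m_n)·Σ n_i²/L_i² = (6.63×10^-34)²/(8·1.67×10^-27) · [1²/(15.4 fm)² + 5²/(63.5 fm)²].
Evaluating gives E = 3.427×10^-13 J = 2.14×10^6 eV.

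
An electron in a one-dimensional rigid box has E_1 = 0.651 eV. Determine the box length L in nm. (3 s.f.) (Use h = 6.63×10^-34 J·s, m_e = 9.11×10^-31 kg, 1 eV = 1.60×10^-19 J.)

L = 0.761 nm

From E_n = n²h²/(8m_eL²), L = n·h/√(8m_eE_n).
E_1 = 0.651 eV = 1.042×10^-19 J, so L = 1·6.63×10^-34/√(8·9.11×10^-31·1.042×10^-19) = 7.61×10^-10 m = 0.761 nm.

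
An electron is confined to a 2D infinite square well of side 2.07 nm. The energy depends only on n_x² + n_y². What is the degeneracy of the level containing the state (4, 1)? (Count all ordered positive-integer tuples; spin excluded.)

degeneracy = 2

The level has n_x² + n_y² = 17. The ordered positive-integer solutions are (1, 4), (4, 1).
That gives 2 states.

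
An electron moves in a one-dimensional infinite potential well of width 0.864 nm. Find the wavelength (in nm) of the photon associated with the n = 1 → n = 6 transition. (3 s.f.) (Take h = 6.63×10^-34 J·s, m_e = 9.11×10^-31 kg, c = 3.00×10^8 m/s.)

E_1 = h²/(8m_eL²) = 8.080×10^-20 J, so ΔE = (6² − 1²)E_1 = 2.828×10^-18 J.
λ = hc/ΔE = (6.63×10^-34·3.00×10^8)/2.828×10^-18 = 7.03×10^-8 m = 70.3 nm.

λ = 70.3 nm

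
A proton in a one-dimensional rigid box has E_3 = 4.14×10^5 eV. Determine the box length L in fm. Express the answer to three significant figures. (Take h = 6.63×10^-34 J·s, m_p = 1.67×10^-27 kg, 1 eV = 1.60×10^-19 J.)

L = 66.9 fm

From E_n = n²h²/(8m_pL²), L = n·h/√(8m_pE_n).
E_3 = 4.14×10^5 eV = 6.624×10^-14 J, so L = 3·6.63×10^-34/√(8·1.67×10^-27·6.624×10^-14) = 6.69×10^-14 m = 66.9 fm.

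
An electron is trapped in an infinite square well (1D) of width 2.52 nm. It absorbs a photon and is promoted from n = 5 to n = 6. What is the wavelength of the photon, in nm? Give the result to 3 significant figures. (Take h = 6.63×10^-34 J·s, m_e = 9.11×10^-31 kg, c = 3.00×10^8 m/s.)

E_1 = h²/(8m_eL²) = 9.498×10^-21 J, so ΔE = (6² − 5²)E_1 = 1.045×10^-19 J.
λ = hc/ΔE = (6.63×10^-34·3.00×10^8)/1.045×10^-19 = 1.90×10^-6 m = 1.90×10^3 nm.

λ = 1.90×10^3 nm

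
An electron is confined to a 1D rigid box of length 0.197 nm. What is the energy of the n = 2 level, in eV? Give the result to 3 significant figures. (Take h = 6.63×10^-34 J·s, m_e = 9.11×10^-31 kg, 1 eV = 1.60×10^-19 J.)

E_2 = 38.9 eV

For an infinite well E_n = n²h²/(8m_eL²), so E_1 = h²/(8m_eL²) = (6.63×10^-34)²/(8·9.11×10^-31·(1.97×10^-10 m)²) = 1.554×10^-18 J.
Then E_2 = 2²·E_1 = 4·1.554×10^-18 J = 6.216×10^-18 J.
Converting, E_2 = 6.216×10^-18 J / (1.60×10^-19 J/eV) = 38.9 eV.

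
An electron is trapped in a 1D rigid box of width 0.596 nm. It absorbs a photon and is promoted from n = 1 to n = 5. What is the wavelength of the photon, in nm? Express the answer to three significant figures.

E_1 = h²/(8m_eL²) = 1.696×10^-19 J, so ΔE = (5² − 1²)E_1 = 4.070×10^-18 J.
λ = hc/ΔE = (6.626×10^-34·2.998×10^8)/4.070×10^-18 = 4.88×10^-8 m = 48.8 nm.

λ = 48.8 nm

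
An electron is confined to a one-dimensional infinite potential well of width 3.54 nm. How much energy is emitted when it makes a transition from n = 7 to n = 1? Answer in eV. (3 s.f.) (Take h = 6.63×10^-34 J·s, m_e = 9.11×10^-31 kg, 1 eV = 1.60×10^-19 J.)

E_1 = h²/(8m_eL²) = 4.813×10^-21 J.
|ΔE| = |7² − 1²|·E_1 = 48·4.813×10^-21 J = 2.310×10^-19 J = 1.44 eV.

|ΔE| = 1.44 eV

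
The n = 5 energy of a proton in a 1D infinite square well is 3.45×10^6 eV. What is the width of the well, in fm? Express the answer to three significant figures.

From E_n = n²h²/(8m_pL²), L = n·h/√(8m_pE_n).
E_5 = 3.45×10^6 eV = 5.527×10^-13 J, so L = 5·6.626×10^-34/√(8·1.673×10^-27·5.527×10^-13) = 3.85×10^-14 m = 38.5 fm.

L = 38.5 fm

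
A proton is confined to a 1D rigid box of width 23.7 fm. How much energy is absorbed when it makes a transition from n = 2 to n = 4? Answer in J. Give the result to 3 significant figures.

|ΔE| = 7.01×10^-13 J

E_1 = h²/(8m_pL²) = 5.840×10^-14 J.
|ΔE| = |2² − 4²|·E_1 = 12·5.840×10^-14 J = 7.01×10^-13 J.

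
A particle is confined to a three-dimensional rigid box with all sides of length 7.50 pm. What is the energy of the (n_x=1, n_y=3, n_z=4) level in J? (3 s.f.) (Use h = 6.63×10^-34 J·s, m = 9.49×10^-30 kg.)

For a 3D rectangular well E = (h²/8m)·Σ n_i²/L_i² = (6.63×10^-34)²/(8·9.49×10^-30) · [1²/(7.50 pm)² + 3²/(7.50 pm)² + 4²/(7.50 pm)²].
Evaluating gives E = 2.68×10^-15 J.

E = 2.68×10^-15 J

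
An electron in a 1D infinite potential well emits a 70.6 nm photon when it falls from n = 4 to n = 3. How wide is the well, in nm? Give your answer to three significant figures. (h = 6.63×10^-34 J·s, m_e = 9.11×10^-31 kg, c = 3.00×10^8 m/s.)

L = 0.387 nm

The photon carries ΔE = hc/λ = 6.63×10^-34·3.00×10^8/7.06×10^-8 m = 2.817×10^-18 J.
Since ΔE = (4² − 3²)E_1, E_1 = 4.024×10^-19 J, and L = h/√(8m_eE_1) = 3.87×10^-10 m = 0.387 nm.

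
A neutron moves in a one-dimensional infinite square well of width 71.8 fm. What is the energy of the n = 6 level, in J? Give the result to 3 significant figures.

E_6 = 2.29×10^-13 J

For an infinite well E_n = n²h²/(8m_nL²), so E_1 = h²/(8m_nL²) = (6.626×10^-34)²/(8·1.675×10^-27·(7.18×10^-14 m)²) = 6.355×10^-15 J.
Then E_6 = 6²·E_1 = 36·6.355×10^-15 J = 2.29×10^-13 J.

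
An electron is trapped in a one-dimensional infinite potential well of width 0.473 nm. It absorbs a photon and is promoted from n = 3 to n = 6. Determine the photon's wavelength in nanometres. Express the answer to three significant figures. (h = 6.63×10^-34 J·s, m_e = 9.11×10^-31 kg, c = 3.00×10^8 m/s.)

λ = 27.3 nm

E_1 = h²/(8m_eL²) = 2.696×10^-19 J, so ΔE = (6² − 3²)E_1 = 7.279×10^-18 J.
λ = hc/ΔE = (6.63×10^-34·3.00×10^8)/7.279×10^-18 = 2.73×10^-8 m = 27.3 nm.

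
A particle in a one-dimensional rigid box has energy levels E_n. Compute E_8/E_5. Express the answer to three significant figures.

2.56

E_n ∝ n², so E_8/E_5 = 8²/5² = 64/25 = 2.56.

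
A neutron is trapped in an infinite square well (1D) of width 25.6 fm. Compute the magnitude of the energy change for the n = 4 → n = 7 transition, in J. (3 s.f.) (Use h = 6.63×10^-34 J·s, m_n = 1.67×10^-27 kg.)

E_1 = h²/(8m_nL²) = 5.020×10^-14 J.
|ΔE| = |4² − 7²|·E_1 = 33·5.020×10^-14 J = 1.66×10^-12 J.

|ΔE| = 1.66×10^-12 J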